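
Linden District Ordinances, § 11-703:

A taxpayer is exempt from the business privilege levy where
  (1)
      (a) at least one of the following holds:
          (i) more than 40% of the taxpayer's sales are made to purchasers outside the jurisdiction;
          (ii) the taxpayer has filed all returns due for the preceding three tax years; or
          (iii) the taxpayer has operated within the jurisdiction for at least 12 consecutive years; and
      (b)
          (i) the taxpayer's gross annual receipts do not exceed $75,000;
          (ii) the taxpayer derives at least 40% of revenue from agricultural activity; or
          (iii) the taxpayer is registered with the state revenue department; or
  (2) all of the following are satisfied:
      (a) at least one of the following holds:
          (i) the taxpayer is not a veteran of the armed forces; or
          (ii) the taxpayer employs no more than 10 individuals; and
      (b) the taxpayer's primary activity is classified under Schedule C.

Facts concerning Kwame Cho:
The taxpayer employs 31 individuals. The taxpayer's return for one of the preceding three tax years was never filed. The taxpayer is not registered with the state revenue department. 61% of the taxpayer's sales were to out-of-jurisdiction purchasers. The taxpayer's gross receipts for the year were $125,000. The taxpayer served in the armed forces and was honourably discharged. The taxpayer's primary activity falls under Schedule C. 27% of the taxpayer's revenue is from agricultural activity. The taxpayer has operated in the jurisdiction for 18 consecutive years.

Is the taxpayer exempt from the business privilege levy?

(i) >40% out-of-jur. sales — holds.
(ii) returns current — not satisfied.
(iii) ≥ 12 yrs in jurisdiction — met.
(a): T OR F OR T → true.
(i) receipts ≤ $75,000 — fails.
(ii) ≥40% agricultural — fails.
(iii) state-registered — not met.
(b) = F OR F OR F = false.
(1): T AND F → false.
(i) not (veteran) — not satisfied.
(ii) ≤ 10 employees — not satisfied.
So (a) is not satisfied (F OR F).
(b) Schedule C activity — satisfied.
So (2) is not satisfied (F AND T).
So Overall is not satisfied (F OR F).

No — not exempt.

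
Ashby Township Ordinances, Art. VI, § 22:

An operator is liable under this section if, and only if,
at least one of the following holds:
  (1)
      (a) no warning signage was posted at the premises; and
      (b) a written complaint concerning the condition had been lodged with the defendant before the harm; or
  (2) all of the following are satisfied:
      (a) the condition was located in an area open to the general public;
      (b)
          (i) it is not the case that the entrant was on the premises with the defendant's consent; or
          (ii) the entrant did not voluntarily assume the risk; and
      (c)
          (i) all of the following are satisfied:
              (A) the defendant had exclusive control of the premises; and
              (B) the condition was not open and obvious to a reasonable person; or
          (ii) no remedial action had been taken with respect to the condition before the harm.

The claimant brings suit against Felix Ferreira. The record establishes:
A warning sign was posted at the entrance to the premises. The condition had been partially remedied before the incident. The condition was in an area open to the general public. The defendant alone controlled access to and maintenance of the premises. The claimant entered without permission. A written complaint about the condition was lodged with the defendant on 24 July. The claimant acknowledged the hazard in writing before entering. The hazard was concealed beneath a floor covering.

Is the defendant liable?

Yes — liable.

(a) no signage posted — not satisfied.
(b) complaint lodged — satisfied.
(1): F AND T → false.
(a) public area — met.
(i) not (consent to enter) — met.
(ii) no assumed risk — not met.
(b) = T OR F = true.
(A) exclusive control — satisfied.
(B) not open/obvious — holds.
(i): T AND T → true.
(ii) no remedial action — not met.
So (c) is satisfied (T OR F).
(2): T AND T AND T → true.
Overall = F OR T = true.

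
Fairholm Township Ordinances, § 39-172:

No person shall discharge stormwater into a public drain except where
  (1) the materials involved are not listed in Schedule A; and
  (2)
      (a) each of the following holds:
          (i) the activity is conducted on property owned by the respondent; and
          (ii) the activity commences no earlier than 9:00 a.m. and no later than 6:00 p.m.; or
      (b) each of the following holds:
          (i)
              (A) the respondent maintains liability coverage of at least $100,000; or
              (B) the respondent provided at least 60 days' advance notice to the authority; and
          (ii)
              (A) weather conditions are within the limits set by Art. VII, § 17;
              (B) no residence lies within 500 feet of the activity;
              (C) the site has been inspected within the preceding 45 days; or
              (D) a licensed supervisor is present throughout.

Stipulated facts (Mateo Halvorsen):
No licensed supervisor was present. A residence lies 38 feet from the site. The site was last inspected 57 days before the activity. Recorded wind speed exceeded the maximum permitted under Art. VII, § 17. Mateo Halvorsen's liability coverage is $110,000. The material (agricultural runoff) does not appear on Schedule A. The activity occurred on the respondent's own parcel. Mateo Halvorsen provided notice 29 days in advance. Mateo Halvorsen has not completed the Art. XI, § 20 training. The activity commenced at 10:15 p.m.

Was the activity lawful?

No — unlawful.

(1) not (Schedule A material) — met.
(i) own property — holds.
(ii) start within hours — not met.
(a): T AND F → false.
(A) coverage ≥ $100,000 — met.
(B) ≥60 days' notice — fails.
So (i) is satisfied (T OR F).
(A) weather ok — not met.
(B) no residence in 500 ft — not satisfied.
(C) site inspected — fails.
(D) supervisor present — not satisfied.
So (ii) is not satisfied (F OR F OR F OR F).
(b): T AND F → false.
So (2) is not satisfied (F OR F).
Overall: T AND F → false.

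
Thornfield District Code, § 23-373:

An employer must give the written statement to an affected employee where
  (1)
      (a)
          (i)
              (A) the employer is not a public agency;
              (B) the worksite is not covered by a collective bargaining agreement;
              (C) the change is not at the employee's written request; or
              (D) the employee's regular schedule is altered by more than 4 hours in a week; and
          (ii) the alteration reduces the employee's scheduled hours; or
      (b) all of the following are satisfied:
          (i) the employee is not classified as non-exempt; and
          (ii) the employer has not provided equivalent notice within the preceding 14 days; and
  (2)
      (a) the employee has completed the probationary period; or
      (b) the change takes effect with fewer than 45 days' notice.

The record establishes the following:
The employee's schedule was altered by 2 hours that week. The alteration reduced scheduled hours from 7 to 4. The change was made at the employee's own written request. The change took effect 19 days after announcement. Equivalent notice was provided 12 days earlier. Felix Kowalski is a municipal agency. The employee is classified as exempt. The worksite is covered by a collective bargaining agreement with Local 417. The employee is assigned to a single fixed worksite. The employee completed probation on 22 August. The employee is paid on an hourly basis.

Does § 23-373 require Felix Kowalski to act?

(A) not (public agency) — not satisfied.
(B) no CBA — fails.
(C) not employee-requested — not satisfied.
(D) schedule shift > 4h — not satisfied.
(i): F OR F OR F OR F → false.
(ii) hours reduced — met.
(a) = F AND T = false.
(i) not (non-exempt) — met.
(ii) no recent notice — fails.
(b) = T AND F = false.
(1): F OR F → false.
(a) past probation — satisfied.
(b) < 45 days' notice — holds.
So (2) is satisfied (T OR T).
Overall: F AND T → false.

No — not required.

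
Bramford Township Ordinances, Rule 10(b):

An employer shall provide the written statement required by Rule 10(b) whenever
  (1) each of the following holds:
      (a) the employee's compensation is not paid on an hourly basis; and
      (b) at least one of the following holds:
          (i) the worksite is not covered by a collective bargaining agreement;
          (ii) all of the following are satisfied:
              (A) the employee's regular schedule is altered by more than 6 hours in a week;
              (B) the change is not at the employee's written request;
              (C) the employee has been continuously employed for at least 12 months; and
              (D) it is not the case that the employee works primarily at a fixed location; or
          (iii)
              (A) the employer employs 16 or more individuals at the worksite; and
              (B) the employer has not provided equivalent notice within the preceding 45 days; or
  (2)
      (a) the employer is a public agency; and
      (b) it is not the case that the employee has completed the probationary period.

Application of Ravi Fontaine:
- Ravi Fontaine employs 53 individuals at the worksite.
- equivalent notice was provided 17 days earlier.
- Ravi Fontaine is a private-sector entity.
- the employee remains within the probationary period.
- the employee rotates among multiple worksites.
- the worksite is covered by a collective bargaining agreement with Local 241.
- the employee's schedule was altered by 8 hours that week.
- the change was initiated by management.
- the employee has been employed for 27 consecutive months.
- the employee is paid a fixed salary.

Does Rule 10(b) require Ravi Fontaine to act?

Yes — required.

(a) not (hourly-paid) — satisfied.
(i) no CBA — not met.
(A) schedule shift > 6h — satisfied.
(B) not employee-requested — satisfied.
(C) tenure ≥ 12 mo. — satisfied.
(D) not (fixed location) — met.
So (ii) is satisfied (T AND T AND T AND T).
(A) ≥ 16 at site — satisfied.
(B) no recent notice — not met.
(iii) = T AND F = false.
(b) = F OR T OR F = true.
So (1) is satisfied (T AND T).
(a) public agency — fails.
(b) not (past probation) — met.
(2) = F AND T = false.
So Overall is satisfied (T OR F).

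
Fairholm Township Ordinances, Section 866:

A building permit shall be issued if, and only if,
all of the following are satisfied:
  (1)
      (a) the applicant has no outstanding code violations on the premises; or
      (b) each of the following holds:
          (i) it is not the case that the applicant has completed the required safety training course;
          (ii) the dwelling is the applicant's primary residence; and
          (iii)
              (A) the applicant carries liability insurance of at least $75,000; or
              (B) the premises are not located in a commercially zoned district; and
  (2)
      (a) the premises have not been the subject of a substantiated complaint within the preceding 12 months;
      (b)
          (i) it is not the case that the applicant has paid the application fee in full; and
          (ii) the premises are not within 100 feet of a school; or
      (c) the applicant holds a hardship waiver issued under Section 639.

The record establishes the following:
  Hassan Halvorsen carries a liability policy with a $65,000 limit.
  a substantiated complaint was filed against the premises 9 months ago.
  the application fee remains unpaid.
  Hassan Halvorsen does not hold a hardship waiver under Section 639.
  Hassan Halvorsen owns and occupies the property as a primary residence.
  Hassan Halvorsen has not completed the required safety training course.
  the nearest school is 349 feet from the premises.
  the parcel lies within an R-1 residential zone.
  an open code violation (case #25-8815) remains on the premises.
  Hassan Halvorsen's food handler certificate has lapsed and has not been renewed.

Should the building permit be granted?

Yes — granted.

(a) no code violations — not met.
(i) not (safety training) — met.
(ii) primary residence — holds.
(A) insurance ≥ $75,000 — not met.
(B) not (commercially zoned) — satisfied.
So (iii) is satisfied (F OR T).
(b) = T AND T AND T = true.
(1) = F OR T = true.
(a) no complaint in 12 mo. — fails.
(i) not (fee paid) — holds.
(ii) ≥100 ft from school — met.
So (b) is satisfied (T AND T).
(c) hardship waiver — fails.
(2) = F OR T OR F = true.
So Overall is satisfied (T AND T).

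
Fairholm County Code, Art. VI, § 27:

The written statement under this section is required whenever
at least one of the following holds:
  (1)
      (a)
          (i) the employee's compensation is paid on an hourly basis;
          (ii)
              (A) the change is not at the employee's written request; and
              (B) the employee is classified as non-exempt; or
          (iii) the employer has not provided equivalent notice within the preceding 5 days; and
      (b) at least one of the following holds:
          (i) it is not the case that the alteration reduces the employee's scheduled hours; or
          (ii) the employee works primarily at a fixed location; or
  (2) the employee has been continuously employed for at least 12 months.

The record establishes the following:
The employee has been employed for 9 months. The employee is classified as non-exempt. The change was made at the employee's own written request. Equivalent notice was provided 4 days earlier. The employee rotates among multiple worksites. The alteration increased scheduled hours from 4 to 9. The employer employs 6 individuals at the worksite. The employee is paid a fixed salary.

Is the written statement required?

No — not required.

(i) hourly-paid — fails.
(A) not employee-requested — not met.
(B) non-exempt — met.
(ii): F AND T → false.
(iii) no recent notice — fails.
So (a) is not satisfied (F OR F OR F).
(i) not (hours reduced) — holds.
(ii) fixed location — not satisfied.
(b) = T OR F = true.
(1): F AND T → false.
(2) tenure ≥ 12 mo. — not met.
So Overall is not satisfied (F OR F).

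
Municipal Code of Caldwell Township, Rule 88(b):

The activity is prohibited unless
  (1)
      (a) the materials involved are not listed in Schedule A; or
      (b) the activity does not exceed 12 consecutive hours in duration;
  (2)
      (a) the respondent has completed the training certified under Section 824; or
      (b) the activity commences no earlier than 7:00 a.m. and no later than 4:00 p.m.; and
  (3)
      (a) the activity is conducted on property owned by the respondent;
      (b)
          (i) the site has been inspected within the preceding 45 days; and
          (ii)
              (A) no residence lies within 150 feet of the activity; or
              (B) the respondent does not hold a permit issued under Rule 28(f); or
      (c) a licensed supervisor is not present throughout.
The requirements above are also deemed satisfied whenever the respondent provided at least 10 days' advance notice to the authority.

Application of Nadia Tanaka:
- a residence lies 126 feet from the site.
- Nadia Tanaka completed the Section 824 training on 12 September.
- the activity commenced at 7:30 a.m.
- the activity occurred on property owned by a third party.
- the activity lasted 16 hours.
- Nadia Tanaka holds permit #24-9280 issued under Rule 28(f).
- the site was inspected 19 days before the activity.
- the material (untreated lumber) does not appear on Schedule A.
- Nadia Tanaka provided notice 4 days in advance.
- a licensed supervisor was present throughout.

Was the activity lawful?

No — unlawful.

(a) not (Schedule A material) — satisfied.
(b) ≤ 12 hrs duration — fails.
So (1) is satisfied (T OR F).
(a) training certified — met.
(b) start within hours — met.
(2) = T OR T = true.
(a) own property — fails.
(i) site inspected — satisfied.
(A) no residence in 150 ft — not met.
(B) not (holds permit) — not met.
So (ii) is not satisfied (F OR F).
(b) = T AND F = false.
(c) not (supervisor present) — fails.
(3) = F OR F OR F = false.
Overall = T AND T AND F = false.
Exception (≥10 days' notice) — not satisfied.
Result: main false OR exception false → false.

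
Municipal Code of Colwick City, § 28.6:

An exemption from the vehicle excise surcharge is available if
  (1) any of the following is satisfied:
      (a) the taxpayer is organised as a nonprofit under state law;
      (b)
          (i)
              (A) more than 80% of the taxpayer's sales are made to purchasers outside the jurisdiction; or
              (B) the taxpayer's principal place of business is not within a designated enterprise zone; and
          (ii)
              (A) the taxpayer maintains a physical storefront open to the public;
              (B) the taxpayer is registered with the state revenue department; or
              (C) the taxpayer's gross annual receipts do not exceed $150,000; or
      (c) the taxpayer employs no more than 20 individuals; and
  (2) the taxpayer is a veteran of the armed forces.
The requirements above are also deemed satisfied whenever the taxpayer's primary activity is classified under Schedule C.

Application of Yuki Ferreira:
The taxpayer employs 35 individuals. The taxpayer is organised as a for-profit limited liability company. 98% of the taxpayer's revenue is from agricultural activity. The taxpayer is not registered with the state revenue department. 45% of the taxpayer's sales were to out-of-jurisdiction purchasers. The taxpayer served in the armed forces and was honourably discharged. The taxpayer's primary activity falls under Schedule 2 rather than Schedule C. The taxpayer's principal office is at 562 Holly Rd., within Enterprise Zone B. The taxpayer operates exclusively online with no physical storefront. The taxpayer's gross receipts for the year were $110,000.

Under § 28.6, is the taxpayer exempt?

(a) nonprofit — not met.
(A) >80% out-of-jur. sales — not met.
(B) not (in enterprise zone) — not met.
(i) = F OR F = false.
(A) has storefront — fails.
(B) state-registered — not satisfied.
(C) receipts ≤ $150,000 — satisfied.
(ii): F OR F OR T → true.
So (b) is not satisfied (F AND T).
(c) ≤ 20 employees — not satisfied.
(1): F OR F OR F → false.
(2) veteran — met.
So Overall is not satisfied (F AND T).
Exception (Schedule C activity) — not satisfied.
Result: main false OR exception false → false.

No — not exempt.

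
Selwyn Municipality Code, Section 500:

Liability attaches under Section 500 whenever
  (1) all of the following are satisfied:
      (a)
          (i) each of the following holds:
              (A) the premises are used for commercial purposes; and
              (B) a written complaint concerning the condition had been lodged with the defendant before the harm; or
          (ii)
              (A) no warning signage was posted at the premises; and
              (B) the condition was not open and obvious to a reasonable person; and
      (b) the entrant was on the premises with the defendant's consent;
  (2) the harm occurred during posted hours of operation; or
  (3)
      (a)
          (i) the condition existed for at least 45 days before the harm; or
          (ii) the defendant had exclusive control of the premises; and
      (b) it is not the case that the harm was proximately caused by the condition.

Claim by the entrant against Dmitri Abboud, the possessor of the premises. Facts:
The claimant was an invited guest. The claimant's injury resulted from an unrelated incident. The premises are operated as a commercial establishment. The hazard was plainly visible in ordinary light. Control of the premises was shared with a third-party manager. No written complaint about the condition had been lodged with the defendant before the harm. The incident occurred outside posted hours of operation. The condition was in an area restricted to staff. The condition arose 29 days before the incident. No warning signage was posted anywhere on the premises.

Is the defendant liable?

(A) commercial use — met.
(B) complaint lodged — fails.
So (i) is not satisfied (T AND F).
(A) no signage posted — satisfied.
(B) not open/obvious — fails.
(ii): T AND F → false.
So (a) is not satisfied (F OR F).
(b) consent to enter — met.
So (1) is not satisfied (F AND T).
(2) during posted hours — not satisfied.
(i) condition ≥45 days old — not satisfied.
(ii) exclusive control — fails.
So (a) is not satisfied (F OR F).
(b) not (proximate cause) — holds.
(3) = F AND T = false.
So Overall is not satisfied (F OR F OR F).

No — not liable.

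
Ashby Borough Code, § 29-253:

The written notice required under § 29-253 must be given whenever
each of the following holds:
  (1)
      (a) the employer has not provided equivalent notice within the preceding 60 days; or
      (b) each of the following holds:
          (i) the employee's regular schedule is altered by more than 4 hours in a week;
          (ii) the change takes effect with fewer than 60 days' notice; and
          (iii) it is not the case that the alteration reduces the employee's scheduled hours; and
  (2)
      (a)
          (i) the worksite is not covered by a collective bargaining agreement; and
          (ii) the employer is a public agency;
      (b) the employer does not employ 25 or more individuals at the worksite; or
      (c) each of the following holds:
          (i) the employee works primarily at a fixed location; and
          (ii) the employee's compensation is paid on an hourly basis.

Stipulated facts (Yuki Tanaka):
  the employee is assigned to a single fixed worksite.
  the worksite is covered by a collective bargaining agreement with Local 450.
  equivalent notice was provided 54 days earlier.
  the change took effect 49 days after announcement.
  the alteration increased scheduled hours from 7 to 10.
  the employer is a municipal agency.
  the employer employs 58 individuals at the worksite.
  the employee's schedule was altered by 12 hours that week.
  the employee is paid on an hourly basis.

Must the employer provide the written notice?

(a) no recent notice — fails.
(i) schedule shift > 4h — satisfied.
(ii) < 60 days' notice — satisfied.
(iii) not (hours reduced) — satisfied.
(b): T AND T AND T → true.
So (1) is satisfied (F OR T).
(i) no CBA — not satisfied.
(ii) public agency — met.
(a): F AND T → false.
(b) not (≥ 25 at site) — fails.
(i) fixed location — satisfied.
(ii) hourly-paid — met.
So (c) is satisfied (T AND T).
(2): F OR F OR T → true.
So Overall is satisfied (T AND T).

Yes — required.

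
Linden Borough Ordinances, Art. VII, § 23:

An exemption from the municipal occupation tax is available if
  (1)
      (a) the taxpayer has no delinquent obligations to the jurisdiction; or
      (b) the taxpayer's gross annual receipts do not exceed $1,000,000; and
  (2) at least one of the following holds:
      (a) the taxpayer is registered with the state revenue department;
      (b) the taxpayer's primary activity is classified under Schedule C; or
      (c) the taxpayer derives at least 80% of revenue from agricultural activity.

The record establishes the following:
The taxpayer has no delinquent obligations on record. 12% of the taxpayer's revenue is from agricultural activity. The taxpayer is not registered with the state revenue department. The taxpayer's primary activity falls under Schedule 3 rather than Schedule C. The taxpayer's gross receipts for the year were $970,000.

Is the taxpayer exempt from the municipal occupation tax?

No — not exempt.

(a) no delinquency — holds.
(b) receipts ≤ $1,000,000 — holds.
So (1) is satisfied (T OR T).
(a) state-registered — not satisfied.
(b) Schedule C activity — fails.
(c) ≥80% agricultural — not satisfied.
So (2) is not satisfied (F OR F OR F).
Overall: T AND F → false.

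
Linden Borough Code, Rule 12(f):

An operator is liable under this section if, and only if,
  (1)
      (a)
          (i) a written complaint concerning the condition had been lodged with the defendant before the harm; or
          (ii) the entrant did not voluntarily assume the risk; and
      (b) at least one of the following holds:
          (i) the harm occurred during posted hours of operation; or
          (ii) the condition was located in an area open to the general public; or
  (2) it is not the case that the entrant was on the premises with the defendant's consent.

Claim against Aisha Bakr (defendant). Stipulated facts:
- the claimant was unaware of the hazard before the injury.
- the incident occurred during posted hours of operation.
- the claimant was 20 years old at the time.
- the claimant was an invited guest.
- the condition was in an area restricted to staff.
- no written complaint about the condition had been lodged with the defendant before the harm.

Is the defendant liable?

(i) complaint lodged — fails.
(ii) no assumed risk — met.
(a): F OR T → true.
(i) during posted hours — met.
(ii) public area — not met.
So (b) is satisfied (T OR F).
(1) = T AND T = true.
(2) not (consent to enter) — fails.
Overall = T OR F = true.

Yes — liable.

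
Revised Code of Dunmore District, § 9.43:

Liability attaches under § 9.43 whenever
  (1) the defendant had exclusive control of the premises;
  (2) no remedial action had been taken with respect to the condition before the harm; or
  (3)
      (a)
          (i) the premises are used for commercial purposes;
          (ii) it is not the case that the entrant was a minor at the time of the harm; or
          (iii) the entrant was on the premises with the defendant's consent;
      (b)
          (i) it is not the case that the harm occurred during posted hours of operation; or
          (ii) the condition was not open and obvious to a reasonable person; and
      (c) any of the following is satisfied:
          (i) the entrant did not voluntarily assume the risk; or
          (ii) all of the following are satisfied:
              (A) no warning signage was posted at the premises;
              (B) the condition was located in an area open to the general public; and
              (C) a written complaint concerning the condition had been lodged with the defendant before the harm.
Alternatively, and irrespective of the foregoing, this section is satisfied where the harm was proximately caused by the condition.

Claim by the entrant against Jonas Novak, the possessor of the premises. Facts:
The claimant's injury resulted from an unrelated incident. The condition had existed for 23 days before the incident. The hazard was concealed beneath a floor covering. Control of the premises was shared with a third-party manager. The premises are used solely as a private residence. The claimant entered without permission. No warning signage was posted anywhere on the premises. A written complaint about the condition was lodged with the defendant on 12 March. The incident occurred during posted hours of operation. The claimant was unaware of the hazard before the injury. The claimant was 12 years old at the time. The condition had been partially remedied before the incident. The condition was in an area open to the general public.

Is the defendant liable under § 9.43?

(1) exclusive control — not met.
(2) no remedial action — not met.
(i) commercial use — fails.
(ii) not (entrant a minor) — not met.
(iii) consent to enter — not satisfied.
So (a) is not satisfied (F OR F OR F).
(i) not (during posted hours) — not met.
(ii) not open/obvious — satisfied.
So (b) is satisfied (F OR T).
(i) no assumed risk — satisfied.
(A) no signage posted — satisfied.
(B) public area — holds.
(C) complaint lodged — met.
So (ii) is satisfied (T AND T AND T).
(c) = T OR T = true.
So (3) is not satisfied (F AND T AND T).
Overall: F OR F OR F → false.
Exception (proximate cause) — not satisfied.
Result: main false OR exception false → false.

No — not liable.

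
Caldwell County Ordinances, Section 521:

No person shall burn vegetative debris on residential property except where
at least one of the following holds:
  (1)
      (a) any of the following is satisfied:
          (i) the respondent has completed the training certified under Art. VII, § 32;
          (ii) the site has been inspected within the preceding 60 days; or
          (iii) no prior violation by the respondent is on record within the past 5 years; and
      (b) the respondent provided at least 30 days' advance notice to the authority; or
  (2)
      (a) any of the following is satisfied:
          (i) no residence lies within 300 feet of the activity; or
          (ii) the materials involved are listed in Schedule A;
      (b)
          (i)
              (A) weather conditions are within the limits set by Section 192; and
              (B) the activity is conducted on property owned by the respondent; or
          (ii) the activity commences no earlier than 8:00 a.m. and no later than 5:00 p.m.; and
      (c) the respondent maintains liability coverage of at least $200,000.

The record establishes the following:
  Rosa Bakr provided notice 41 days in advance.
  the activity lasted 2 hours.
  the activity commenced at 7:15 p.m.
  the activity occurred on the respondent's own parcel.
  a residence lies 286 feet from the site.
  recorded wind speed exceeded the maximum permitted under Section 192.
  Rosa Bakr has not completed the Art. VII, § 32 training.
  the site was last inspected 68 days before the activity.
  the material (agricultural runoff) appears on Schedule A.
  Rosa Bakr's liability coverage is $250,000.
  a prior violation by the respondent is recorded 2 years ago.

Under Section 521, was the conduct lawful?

No — unlawful.

(i) training certified — not met.
(ii) site inspected — not satisfied.
(iii) no prior violation — not met.
So (a) is not satisfied (F OR F OR F).
(b) ≥30 days' notice — satisfied.
So (1) is not satisfied (F AND T).
(i) no residence in 300 ft — not satisfied.
(ii) Schedule A material — met.
(a): F OR T → true.
(A) weather ok — fails.
(B) own property — satisfied.
So (i) is not satisfied (F AND T).
(ii) start within hours — not satisfied.
So (b) is not satisfied (F OR F).
(c) coverage ≥ $200,000 — holds.
(2) = T AND F AND T = false.
So Overall is not satisfied (F OR F).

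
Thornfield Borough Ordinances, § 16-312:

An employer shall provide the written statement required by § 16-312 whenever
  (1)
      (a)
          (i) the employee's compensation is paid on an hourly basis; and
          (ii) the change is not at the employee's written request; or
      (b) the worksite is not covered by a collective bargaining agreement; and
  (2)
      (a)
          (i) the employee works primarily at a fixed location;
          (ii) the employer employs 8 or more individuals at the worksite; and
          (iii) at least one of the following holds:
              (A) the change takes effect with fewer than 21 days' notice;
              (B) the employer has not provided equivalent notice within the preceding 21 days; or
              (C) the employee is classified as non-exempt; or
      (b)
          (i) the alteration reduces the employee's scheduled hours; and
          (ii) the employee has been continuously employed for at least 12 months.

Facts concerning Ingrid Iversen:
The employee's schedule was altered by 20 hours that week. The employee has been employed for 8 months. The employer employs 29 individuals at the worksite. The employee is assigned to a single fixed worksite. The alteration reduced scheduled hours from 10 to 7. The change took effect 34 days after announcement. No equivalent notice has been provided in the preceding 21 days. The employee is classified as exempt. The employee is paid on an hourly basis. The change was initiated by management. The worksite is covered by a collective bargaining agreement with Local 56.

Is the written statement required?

Yes — required.

(i) hourly-paid — met.
(ii) not employee-requested — holds.
(a) = T AND T = true.
(b) no CBA — not satisfied.
(1): T OR F → true.
(i) fixed location — holds.
(ii) ≥ 8 at site — holds.
(A) < 21 days' notice — not satisfied.
(B) no recent notice — met.
(C) non-exempt — fails.
So (iii) is satisfied (F OR T OR F).
So (a) is satisfied (T AND T AND T).
(i) hours reduced — satisfied.
(ii) tenure ≥ 12 mo. — fails.
(b) = T AND F = false.
(2) = T OR F = true.
So Overall is satisfied (T AND T).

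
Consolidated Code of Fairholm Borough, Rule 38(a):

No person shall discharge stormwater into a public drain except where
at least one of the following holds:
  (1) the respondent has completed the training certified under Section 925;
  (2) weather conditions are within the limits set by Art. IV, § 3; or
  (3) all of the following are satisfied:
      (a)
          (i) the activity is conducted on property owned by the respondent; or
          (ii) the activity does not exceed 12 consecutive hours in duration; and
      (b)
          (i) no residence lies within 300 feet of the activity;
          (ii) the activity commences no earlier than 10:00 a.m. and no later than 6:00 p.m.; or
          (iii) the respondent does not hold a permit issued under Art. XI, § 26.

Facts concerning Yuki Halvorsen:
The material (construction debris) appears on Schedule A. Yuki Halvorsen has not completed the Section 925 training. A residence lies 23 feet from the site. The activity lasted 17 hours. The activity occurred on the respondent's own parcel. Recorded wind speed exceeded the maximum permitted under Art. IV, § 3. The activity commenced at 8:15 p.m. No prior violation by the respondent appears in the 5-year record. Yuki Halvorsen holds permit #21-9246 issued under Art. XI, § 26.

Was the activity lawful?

No — unlawful.

(1) training certified — not met.
(2) weather ok — not satisfied.
(i) own property — met.
(ii) ≤ 12 hrs duration — fails.
(a): T OR F → true.
(i) no residence in 300 ft — not satisfied.
(ii) start within hours — not satisfied.
(iii) not (holds permit) — not satisfied.
So (b) is not satisfied (F OR F OR F).
(3) = T AND F = false.
Overall: F OR F OR F → false.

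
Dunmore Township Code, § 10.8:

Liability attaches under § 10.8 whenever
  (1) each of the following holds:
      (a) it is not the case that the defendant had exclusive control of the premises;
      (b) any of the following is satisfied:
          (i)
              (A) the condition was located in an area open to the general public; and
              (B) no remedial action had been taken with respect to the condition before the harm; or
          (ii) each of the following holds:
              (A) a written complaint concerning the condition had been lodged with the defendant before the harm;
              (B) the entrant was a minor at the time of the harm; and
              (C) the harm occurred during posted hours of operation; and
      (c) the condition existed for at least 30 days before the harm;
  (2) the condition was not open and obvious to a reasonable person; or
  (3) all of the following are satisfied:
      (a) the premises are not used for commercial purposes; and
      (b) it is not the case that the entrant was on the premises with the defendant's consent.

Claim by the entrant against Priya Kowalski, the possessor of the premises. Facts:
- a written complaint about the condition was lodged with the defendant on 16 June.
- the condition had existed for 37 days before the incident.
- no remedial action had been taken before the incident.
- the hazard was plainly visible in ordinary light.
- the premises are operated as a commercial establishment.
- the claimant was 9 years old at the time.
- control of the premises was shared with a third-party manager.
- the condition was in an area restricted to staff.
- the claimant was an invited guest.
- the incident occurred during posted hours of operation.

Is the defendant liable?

(a) not (exclusive control) — holds.
(A) public area — not met.
(B) no remedial action — satisfied.
So (i) is not satisfied (F AND T).
(A) complaint lodged — holds.
(B) entrant a minor — met.
(C) during posted hours — holds.
(ii): T AND T AND T → true.
(b): F OR T → true.
(c) condition ≥30 days old — met.
(1) = T AND T AND T = true.
(2) not open/obvious — fails.
(a) not (commercial use) — not satisfied.
(b) not (consent to enter) — not met.
(3) = F AND F = false.
Overall: T OR F OR F → true.

Yes — liable.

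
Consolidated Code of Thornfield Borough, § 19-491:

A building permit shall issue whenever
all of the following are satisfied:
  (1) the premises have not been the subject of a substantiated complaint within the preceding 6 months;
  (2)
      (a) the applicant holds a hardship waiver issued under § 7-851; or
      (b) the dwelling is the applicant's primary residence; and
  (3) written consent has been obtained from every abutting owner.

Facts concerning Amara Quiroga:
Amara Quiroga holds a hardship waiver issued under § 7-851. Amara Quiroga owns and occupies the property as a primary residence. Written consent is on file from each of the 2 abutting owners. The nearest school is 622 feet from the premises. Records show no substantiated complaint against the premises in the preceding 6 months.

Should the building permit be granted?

(1) no complaint in 6 mo. — satisfied.
(a) hardship waiver — satisfied.
(b) primary residence — met.
(2): T OR T → true.
(3) all abutters consent — holds.
Overall = T AND T AND T = true.

Yes — granted.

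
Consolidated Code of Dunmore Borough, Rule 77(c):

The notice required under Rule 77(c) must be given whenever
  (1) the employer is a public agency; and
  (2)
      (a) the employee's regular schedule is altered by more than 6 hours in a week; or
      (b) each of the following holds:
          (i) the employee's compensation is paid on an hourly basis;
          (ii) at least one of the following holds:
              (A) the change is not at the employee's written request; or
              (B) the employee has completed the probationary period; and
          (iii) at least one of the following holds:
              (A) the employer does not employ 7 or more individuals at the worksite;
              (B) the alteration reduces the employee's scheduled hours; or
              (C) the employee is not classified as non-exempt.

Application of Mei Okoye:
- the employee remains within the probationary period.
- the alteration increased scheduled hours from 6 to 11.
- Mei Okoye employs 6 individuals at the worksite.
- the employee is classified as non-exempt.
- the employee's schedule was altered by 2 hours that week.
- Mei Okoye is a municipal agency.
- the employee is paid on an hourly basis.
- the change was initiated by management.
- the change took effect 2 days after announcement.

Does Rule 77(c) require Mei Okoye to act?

(1) public agency — met.
(a) schedule shift > 6h — not satisfied.
(i) hourly-paid — holds.
(A) not employee-requested — holds.
(B) past probation — not met.
(ii): T OR F → true.
(A) not (≥ 7 at site) — met.
(B) hours reduced — not satisfied.
(C) not (non-exempt) — not met.
(iii) = T OR F OR F = true.
(b): T AND T AND T → true.
So (2) is satisfied (F OR T).
Overall: T AND T → true.

Yes — required.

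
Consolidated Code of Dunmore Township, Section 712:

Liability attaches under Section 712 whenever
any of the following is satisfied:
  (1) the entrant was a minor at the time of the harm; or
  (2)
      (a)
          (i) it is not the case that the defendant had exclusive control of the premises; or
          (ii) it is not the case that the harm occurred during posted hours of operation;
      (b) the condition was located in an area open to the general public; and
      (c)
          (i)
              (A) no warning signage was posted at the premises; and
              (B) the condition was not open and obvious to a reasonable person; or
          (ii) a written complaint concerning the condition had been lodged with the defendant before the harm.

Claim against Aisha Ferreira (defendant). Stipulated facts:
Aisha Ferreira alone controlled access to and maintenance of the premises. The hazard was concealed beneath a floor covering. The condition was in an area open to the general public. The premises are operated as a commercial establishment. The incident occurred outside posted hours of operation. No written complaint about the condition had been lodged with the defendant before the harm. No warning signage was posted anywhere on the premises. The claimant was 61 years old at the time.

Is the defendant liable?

(1) entrant a minor — not satisfied.
(i) not (exclusive control) — fails.
(ii) not (during posted hours) — met.
(a): F OR T → true.
(b) public area — satisfied.
(A) no signage posted — holds.
(B) not open/obvious — met.
(i) = T AND T = true.
(ii) complaint lodged — not met.
(c): T OR F → true.
(2) = T AND T AND T = true.
So Overall is satisfied (F OR T).

Yes — liable.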